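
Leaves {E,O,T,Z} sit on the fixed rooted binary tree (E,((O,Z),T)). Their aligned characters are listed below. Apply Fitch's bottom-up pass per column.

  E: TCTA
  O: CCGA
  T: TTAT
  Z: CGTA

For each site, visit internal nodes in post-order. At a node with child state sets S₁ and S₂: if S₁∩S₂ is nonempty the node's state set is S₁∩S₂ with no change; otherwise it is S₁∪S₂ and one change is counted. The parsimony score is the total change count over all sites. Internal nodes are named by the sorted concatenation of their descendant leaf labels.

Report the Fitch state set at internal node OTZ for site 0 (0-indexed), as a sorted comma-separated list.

[col 0] OZ: children O:{C}, Z:{C} ∩→ {C}; cost 0
[col 0] OTZ: children OZ:{C}, T:{T} ∪→ {C,T}; cost 1
[col 0] EOTZ: children E:{T}, OTZ:{C,T} ∩→ {T}; cost 0
[col 1] OZ: children O:{C}, Z:{G} ∪→ {C,G}; cost 1
[col 1] OTZ: children OZ:{C,G}, T:{T} ∪→ {C,G,T}; cost 1
[col 1] EOTZ: children E:{C}, OTZ:{C,G,T} ∩→ {C}; cost 0
[col 2] OZ: children O:{G}, Z:{T} ∪→ {G,T}; cost 1
[col 2] OTZ: children OZ:{G,T}, T:{A} ∪→ {A,G,T}; cost 1
[col 2] EOTZ: children E:{T}, OTZ:{A,G,T} ∩→ {T}; cost 0
[col 3] OZ: children O:{A}, Z:{A} ∩→ {A}; cost 0
[col 3] OTZ: children OZ:{A}, T:{T} ∪→ {A,T}; cost 1
[col 3] EOTZ: children E:{A}, OTZ:{A,T} ∩→ {A}; cost 0
per-site changes: [1, 2, 2, 1]; total = 6

C,T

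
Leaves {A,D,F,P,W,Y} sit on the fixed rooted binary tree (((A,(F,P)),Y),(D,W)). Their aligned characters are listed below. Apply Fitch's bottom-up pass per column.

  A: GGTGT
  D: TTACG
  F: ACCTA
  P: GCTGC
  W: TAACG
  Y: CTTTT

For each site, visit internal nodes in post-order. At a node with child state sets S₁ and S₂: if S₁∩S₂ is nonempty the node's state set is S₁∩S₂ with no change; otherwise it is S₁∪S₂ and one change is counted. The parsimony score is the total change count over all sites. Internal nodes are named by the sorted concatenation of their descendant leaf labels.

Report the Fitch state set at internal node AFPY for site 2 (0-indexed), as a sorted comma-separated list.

T

site 0, node FP: F={A} ∪ P={G} → {A,G} (+1)
site 0, node AFP: A={G} ∩ FP={A,G} → {G} (+0)
site 0, node AFPY: AFP={G} ∪ Y={C} → {C,G} (+1)
site 0, node DW: D={T} ∩ W={T} → {T} (+0)
site 0, node ADFPWY: AFPY={C,G} ∪ DW={T} → {C,G,T} (+1)
site 1, node FP: F={C} ∩ P={C} → {C} (+0)
site 1, node AFP: A={G} ∪ FP={C} → {C,G} (+1)
site 1, node AFPY: AFP={C,G} ∪ Y={T} → {C,G,T} (+1)
site 1, node DW: D={T} ∪ W={A} → {A,T} (+1)
site 1, node ADFPWY: AFPY={C,G,T} ∩ DW={A,T} → {T} (+0)
site 2, node FP: F={C} ∪ P={T} → {C,T} (+1)
site 2, node AFP: A={T} ∩ FP={C,T} → {T} (+0)
site 2, node AFPY: AFP={T} ∩ Y={T} → {T} (+0)
site 2, node DW: D={A} ∩ W={A} → {A} (+0)
site 2, node ADFPWY: AFPY={T} ∪ DW={A} → {A,T} (+1)
site 3, node FP: F={T} ∪ P={G} → {G,T} (+1)
site 3, node AFP: A={G} ∩ FP={G,T} → {G} (+0)
site 3, node AFPY: AFP={G} ∪ Y={T} → {G,T} (+1)
site 3, node DW: D={C} ∩ W={C} → {C} (+0)
site 3, node ADFPWY: AFPY={G,T} ∪ DW={C} → {C,G,T} (+1)
site 4, node FP: F={A} ∪ P={C} → {A,C} (+1)
site 4, node AFP: A={T} ∪ FP={A,C} → {A,C,T} (+1)
site 4, node AFPY: AFP={A,C,T} ∩ Y={T} → {T} (+0)
site 4, node DW: D={G} ∩ W={G} → {G} (+0)
site 4, node ADFPWY: AFPY={T} ∪ DW={G} → {G,T} (+1)
per-site changes: [3, 3, 2, 3, 3]; total = 14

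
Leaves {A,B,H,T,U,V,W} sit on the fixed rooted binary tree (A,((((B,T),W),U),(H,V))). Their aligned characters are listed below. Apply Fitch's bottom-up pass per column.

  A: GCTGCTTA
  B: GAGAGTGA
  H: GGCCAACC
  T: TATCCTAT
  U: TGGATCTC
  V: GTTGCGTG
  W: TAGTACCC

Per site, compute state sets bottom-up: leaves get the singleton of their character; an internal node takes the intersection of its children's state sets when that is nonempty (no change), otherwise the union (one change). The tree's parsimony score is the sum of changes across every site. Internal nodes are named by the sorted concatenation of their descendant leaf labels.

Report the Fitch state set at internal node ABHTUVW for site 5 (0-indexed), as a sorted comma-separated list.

[col 0] BT: children B:{G}, T:{T} ∪→ {G,T}; cost 1
[col 0] BTW: children BT:{G,T}, W:{T} ∩→ {T}; cost 0
[col 0] BTUW: children BTW:{T}, U:{T} ∩→ {T}; cost 0
[col 0] HV: children H:{G}, V:{G} ∩→ {G}; cost 0
[col 0] BHTUVW: children BTUW:{T}, HV:{G} ∪→ {G,T}; cost 1
[col 0] ABHTUVW: children A:{G}, BHTUVW:{G,T} ∩→ {G}; cost 0
[col 1] BT: children B:{A}, T:{A} ∩→ {A}; cost 0
[col 1] BTW: children BT:{A}, W:{A} ∩→ {A}; cost 0
[col 1] BTUW: children BTW:{A}, U:{G} ∪→ {A,G}; cost 1
[col 1] HV: children H:{G}, V:{T} ∪→ {G,T}; cost 1
[col 1] BHTUVW: children BTUW:{A,G}, HV:{G,T} ∩→ {G}; cost 0
[col 1] ABHTUVW: children A:{C}, BHTUVW:{G} ∪→ {C,G}; cost 1
[col 2] BT: children B:{G}, T:{T} ∪→ {G,T}; cost 1
[col 2] BTW: children BT:{G,T}, W:{G} ∩→ {G}; cost 0
[col 2] BTUW: children BTW:{G}, U:{G} ∩→ {G}; cost 0
[col 2] HV: children H:{C}, V:{T} ∪→ {C,T}; cost 1
[col 2] BHTUVW: children BTUW:{G}, HV:{C,T} ∪→ {C,G,T}; cost 1
[col 2] ABHTUVW: children A:{T}, BHTUVW:{C,G,T} ∩→ {T}; cost 0
[col 3] BT: children B:{A}, T:{C} ∪→ {A,C}; cost 1
[col 3] BTW: children BT:{A,C}, W:{T} ∪→ {A,C,T}; cost 1
[col 3] BTUW: children BTW:{A,C,T}, U:{A} ∩→ {A}; cost 0
[col 3] HV: children H:{C}, V:{G} ∪→ {C,G}; cost 1
[col 3] BHTUVW: children BTUW:{A}, HV:{C,G} ∪→ {A,C,G}; cost 1
[col 3] ABHTUVW: children A:{G}, BHTUVW:{A,C,G} ∩→ {G}; cost 0
[col 4] BT: children B:{G}, T:{C} ∪→ {C,G}; cost 1
[col 4] BTW: children BT:{C,G}, W:{A} ∪→ {A,C,G}; cost 1
[col 4] BTUW: children BTW:{A,C,G}, U:{T} ∪→ {A,C,G,T}; cost 1
[col 4] HV: children H:{A}, V:{C} ∪→ {A,C}; cost 1
[col 4] BHTUVW: children BTUW:{A,C,G,T}, HV:{A,C} ∩→ {A,C}; cost 0
[col 4] ABHTUVW: children A:{C}, BHTUVW:{A,C} ∩→ {C}; cost 0
[col 5] BT: children B:{T}, T:{T} ∩→ {T}; cost 0
[col 5] BTW: children BT:{T}, W:{C} ∪→ {C,T}; cost 1
[col 5] BTUW: children BTW:{C,T}, U:{C} ∩→ {C}; cost 0
[col 5] HV: children H:{A}, V:{G} ∪→ {A,G}; cost 1
[col 5] BHTUVW: children BTUW:{C}, HV:{A,G} ∪→ {A,C,G}; cost 1
[col 5] ABHTUVW: children A:{T}, BHTUVW:{A,C,G} ∪→ {A,C,G,T}; cost 1
[col 6] BT: children B:{G}, T:{A} ∪→ {A,G}; cost 1
[col 6] BTW: children BT:{A,G}, W:{C} ∪→ {A,C,G}; cost 1
[col 6] BTUW: children BTW:{A,C,G}, U:{T} ∪→ {A,C,G,T}; cost 1
[col 6] HV: children H:{C}, V:{T} ∪→ {C,T}; cost 1
[col 6] BHTUVW: children BTUW:{A,C,G,T}, HV:{C,T} ∩→ {C,T}; cost 0
[col 6] ABHTUVW: children A:{T}, BHTUVW:{C,T} ∩→ {T}; cost 0
[col 7] BT: children B:{A}, T:{T} ∪→ {A,T}; cost 1
[col 7] BTW: children BT:{A,T}, W:{C} ∪→ {A,C,T}; cost 1
[col 7] BTUW: children BTW:{A,C,T}, U:{C} ∩→ {C}; cost 0
[col 7] HV: children H:{C}, V:{G} ∪→ {C,G}; cost 1
[col 7] BHTUVW: children BTUW:{C}, HV:{C,G} ∩→ {C}; cost 0
[col 7] ABHTUVW: children A:{A}, BHTUVW:{C} ∪→ {A,C}; cost 1
per-site changes: [2, 3, 3, 4, 4, 4, 4, 4]; total = 28

A,C,G,T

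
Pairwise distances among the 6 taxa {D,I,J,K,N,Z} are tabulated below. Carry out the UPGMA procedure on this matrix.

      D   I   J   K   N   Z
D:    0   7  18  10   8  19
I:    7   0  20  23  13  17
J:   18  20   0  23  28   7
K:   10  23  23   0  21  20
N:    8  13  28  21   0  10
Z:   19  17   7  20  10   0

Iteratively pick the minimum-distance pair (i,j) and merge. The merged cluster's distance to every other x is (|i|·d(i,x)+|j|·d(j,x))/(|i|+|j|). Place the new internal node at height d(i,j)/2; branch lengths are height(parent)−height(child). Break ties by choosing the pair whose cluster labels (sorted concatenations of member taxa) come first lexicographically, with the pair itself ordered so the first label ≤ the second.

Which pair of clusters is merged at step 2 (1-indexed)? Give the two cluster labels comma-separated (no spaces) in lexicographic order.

iteration 1: select D,I (d=7); attach at lengths (7/2, 7/2); label the merged cluster DI
  updated: d(DI,J)=19, d(DI,K)=33/2, d(DI,N)=21/2, d(DI,Z)=18
iteration 2: select J,Z (d=7); attach at lengths (7/2, 7/2); label the merged cluster JZ
  updated: d(DI,JZ)=37/2, d(JZ,K)=43/2, d(JZ,N)=19
iteration 3: select DI,N (d=21/2); attach at lengths (7/4, 21/4); label the merged cluster DIN
  updated: d(DIN,JZ)=56/3, d(DIN,K)=18
iteration 4: select DIN,K (d=18); attach at lengths (15/4, 9); label the merged cluster DIKN
  updated: d(DIKN,JZ)=155/8
iteration 5: select DIKN,JZ (d=155/8); attach at lengths (11/16, 99/16); label the merged cluster DIJKNZ
final tree: ((((D:7/2,I:7/2):7/4,N:21/4):15/4,K:9):11/16,(J:7/2,Z:7/2):99/16)
total length: 325/8

J,Z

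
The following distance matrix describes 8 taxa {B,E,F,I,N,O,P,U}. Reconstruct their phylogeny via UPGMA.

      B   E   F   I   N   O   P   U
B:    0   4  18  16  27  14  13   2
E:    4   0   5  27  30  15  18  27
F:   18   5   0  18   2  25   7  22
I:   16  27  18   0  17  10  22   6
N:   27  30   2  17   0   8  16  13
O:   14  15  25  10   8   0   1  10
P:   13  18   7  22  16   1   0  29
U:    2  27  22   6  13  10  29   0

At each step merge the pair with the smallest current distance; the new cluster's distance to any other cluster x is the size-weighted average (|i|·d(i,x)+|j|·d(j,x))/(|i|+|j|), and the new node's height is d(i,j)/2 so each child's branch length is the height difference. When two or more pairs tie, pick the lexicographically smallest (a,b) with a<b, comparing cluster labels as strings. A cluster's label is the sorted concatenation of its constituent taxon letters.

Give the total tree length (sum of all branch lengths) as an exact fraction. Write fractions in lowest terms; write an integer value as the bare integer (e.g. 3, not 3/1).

1247/30

iteration 1: select O,P (d=1); attach at lengths (1/2, 1/2); label the merged cluster OP
  updated: d(B,OP)=27/2, d(E,OP)=33/2, d(F,OP)=16, d(I,OP)=16, d(N,OP)=12, d(OP,U)=39/2
iteration 2: select B,U (d=2); attach at lengths (1, 1); label the merged cluster BU
  updated: d(BU,E)=31/2, d(BU,F)=20, d(BU,I)=11, d(BU,N)=20, d(BU,OP)=33/2
iteration 3: select F,N (d=2); attach at lengths (1, 1); label the merged cluster FN
  updated: d(BU,FN)=20, d(E,FN)=35/2, d(FN,I)=35/2, d(FN,OP)=14
iteration 4: select BU,I (d=11); attach at lengths (9/2, 11/2); label the merged cluster BIU
  updated: d(BIU,E)=58/3, d(BIU,FN)=115/6, d(BIU,OP)=49/3
iteration 5: select FN,OP (d=14); attach at lengths (6, 13/2); label the merged cluster FNOP
  updated: d(BIU,FNOP)=71/4, d(E,FNOP)=17
iteration 6: select E,FNOP (d=17); attach at lengths (17/2, 3/2); label the merged cluster EFNOP
  updated: d(BIU,EFNOP)=271/15
iteration 7: select BIU,EFNOP (d=271/15); attach at lengths (53/15, 8/15); label the merged cluster BEFINOPU
final tree: (((B:1,U:1):9/2,I:11/2):53/15,(E:17/2,((F:1,N:1):6,(O:1/2,P:1/2):13/2):3/2):8/15)
total length: 1247/30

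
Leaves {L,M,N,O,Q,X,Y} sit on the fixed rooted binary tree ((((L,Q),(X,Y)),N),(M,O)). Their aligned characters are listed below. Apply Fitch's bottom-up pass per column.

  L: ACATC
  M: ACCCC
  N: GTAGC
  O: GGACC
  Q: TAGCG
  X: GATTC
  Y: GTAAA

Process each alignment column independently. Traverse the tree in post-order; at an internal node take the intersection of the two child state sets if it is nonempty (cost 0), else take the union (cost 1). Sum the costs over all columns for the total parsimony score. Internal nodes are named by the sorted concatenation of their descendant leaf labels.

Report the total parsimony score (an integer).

17

[col 0] LQ: children L:{A}, Q:{T} ∪→ {A,T}; cost 1
[col 0] XY: children X:{G}, Y:{G} ∩→ {G}; cost 0
[col 0] LQXY: children LQ:{A,T}, XY:{G} ∪→ {A,G,T}; cost 1
[col 0] LNQXY: children LQXY:{A,G,T}, N:{G} ∩→ {G}; cost 0
[col 0] MO: children M:{A}, O:{G} ∪→ {A,G}; cost 1
[col 0] LMNOQXY: children LNQXY:{G}, MO:{A,G} ∩→ {G}; cost 0
[col 1] LQ: children L:{C}, Q:{A} ∪→ {A,C}; cost 1
[col 1] XY: children X:{A}, Y:{T} ∪→ {A,T}; cost 1
[col 1] LQXY: children LQ:{A,C}, XY:{A,T} ∩→ {A}; cost 0
[col 1] LNQXY: children LQXY:{A}, N:{T} ∪→ {A,T}; cost 1
[col 1] MO: children M:{C}, O:{G} ∪→ {C,G}; cost 1
[col 1] LMNOQXY: children LNQXY:{A,T}, MO:{C,G} ∪→ {A,C,G,T}; cost 1
[col 2] LQ: children L:{A}, Q:{G} ∪→ {A,G}; cost 1
[col 2] XY: children X:{T}, Y:{A} ∪→ {A,T}; cost 1
[col 2] LQXY: children LQ:{A,G}, XY:{A,T} ∩→ {A}; cost 0
[col 2] LNQXY: children LQXY:{A}, N:{A} ∩→ {A}; cost 0
[col 2] MO: children M:{C}, O:{A} ∪→ {A,C}; cost 1
[col 2] LMNOQXY: children LNQXY:{A}, MO:{A,C} ∩→ {A}; cost 0
[col 3] LQ: children L:{T}, Q:{C} ∪→ {C,T}; cost 1
[col 3] XY: children X:{T}, Y:{A} ∪→ {A,T}; cost 1
[col 3] LQXY: children LQ:{C,T}, XY:{A,T} ∩→ {T}; cost 0
[col 3] LNQXY: children LQXY:{T}, N:{G} ∪→ {G,T}; cost 1
[col 3] MO: children M:{C}, O:{C} ∩→ {C}; cost 0
[col 3] LMNOQXY: children LNQXY:{G,T}, MO:{C} ∪→ {C,G,T}; cost 1
[col 4] LQ: children L:{C}, Q:{G} ∪→ {C,G}; cost 1
[col 4] XY: children X:{C}, Y:{A} ∪→ {A,C}; cost 1
[col 4] LQXY: children LQ:{C,G}, XY:{A,C} ∩→ {C}; cost 0
[col 4] LNQXY: children LQXY:{C}, N:{C} ∩→ {C}; cost 0
[col 4] MO: children M:{C}, O:{C} ∩→ {C}; cost 0
[col 4] LMNOQXY: children LNQXY:{C}, MO:{C} ∩→ {C}; cost 0
per-site changes: [3, 5, 3, 4, 2]; total = 17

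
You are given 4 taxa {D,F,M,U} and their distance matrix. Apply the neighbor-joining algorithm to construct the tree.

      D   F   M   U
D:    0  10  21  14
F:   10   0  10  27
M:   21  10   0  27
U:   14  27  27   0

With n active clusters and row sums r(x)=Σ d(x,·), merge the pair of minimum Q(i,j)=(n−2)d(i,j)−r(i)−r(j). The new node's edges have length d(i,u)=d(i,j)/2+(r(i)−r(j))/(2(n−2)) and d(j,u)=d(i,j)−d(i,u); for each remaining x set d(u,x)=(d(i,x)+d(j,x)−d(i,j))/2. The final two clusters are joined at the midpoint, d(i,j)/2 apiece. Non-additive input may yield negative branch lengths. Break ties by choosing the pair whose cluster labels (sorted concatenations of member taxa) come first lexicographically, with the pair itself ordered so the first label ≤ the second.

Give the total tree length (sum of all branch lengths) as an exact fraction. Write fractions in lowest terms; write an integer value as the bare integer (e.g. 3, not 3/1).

iteration 1: select D,U (d=14, Q=-85); attach at lengths (5/4, 51/4); label the merged cluster DU
  updated: d(DU,F)=23/2, d(DU,M)=17
iteration 2: select DU,F (d=23/2, Q=-77/2); attach at lengths (37/4, 9/4); label the merged cluster DFU
  updated: d(DFU,M)=31/4
iteration 3: select DFU,M (d=31/4); attach at lengths (31/8, 31/8); label the merged cluster DFMU
final tree: (((D:5/4,U:51/4):37/4,F:9/4):31/8,M:31/8)
total length: 133/4

133/4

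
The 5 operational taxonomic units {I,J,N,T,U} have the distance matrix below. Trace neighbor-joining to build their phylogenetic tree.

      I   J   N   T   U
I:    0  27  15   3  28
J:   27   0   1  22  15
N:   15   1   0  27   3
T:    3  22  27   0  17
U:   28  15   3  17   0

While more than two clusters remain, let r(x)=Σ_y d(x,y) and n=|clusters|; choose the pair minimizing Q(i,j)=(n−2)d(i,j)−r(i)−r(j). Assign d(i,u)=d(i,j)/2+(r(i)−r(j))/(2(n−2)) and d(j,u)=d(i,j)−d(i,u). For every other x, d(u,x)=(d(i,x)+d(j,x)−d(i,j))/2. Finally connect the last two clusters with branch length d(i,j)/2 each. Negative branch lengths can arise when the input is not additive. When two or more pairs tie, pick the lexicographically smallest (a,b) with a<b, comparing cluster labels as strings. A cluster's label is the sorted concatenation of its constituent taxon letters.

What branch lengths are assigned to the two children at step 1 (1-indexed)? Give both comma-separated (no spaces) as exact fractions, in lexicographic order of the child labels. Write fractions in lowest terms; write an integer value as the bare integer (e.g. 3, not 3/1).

iteration 1: select I,T (d=3, Q=-133); attach at lengths (13/6, 5/6); label the merged cluster IT
  updated: d(IT,J)=23, d(IT,N)=39/2, d(IT,U)=21
iteration 2: select IT,U (d=21, Q=-121/2); attach at lengths (133/8, 35/8); label the merged cluster ITU
  updated: d(ITU,J)=17/2, d(ITU,N)=3/4
iteration 3: select ITU,J (d=17/2, Q=-41/4); attach at lengths (33/8, 35/8); label the merged cluster IJTU
  updated: d(IJTU,N)=-27/8
iteration 4: select IJTU,N (d=-27/8); attach at lengths (-27/16, -27/16); label the merged cluster IJNTU
final tree: ((((I:13/6,T:5/6):133/8,U:35/8):33/8,J:35/8):-27/16,N:-27/16)
total length: 233/8

13/6,5/6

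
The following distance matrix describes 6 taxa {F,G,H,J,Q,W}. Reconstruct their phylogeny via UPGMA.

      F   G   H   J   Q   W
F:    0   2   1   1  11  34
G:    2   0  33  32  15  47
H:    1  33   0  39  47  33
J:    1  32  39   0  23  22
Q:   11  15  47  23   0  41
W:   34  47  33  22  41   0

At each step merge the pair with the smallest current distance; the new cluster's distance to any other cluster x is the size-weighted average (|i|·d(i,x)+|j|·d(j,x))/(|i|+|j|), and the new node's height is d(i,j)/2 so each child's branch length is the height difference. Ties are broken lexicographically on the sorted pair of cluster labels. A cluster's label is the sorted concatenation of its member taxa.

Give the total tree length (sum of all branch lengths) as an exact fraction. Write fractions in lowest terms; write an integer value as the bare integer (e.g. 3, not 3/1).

iteration 1: select F,H (d=1); attach at lengths (1/2, 1/2); label the merged cluster FH
  updated: d(FH,G)=35/2, d(FH,J)=20, d(FH,Q)=29, d(FH,W)=67/2
iteration 2: select G,Q (d=15); attach at lengths (15/2, 15/2); label the merged cluster GQ
  updated: d(FH,GQ)=93/4, d(GQ,J)=55/2, d(GQ,W)=44
iteration 3: select FH,J (d=20); attach at lengths (19/2, 10); label the merged cluster FHJ
  updated: d(FHJ,GQ)=74/3, d(FHJ,W)=89/3
iteration 4: select FHJ,GQ (d=74/3); attach at lengths (7/3, 29/6); label the merged cluster FGHJQ
  updated: d(FGHJQ,W)=177/5
iteration 5: select FGHJQ,W (d=177/5); attach at lengths (161/30, 177/10); label the merged cluster FGHJQW
final tree: ((((F:1/2,H:1/2):19/2,J:10):7/3,(G:15/2,Q:15/2):29/6):161/30,W:177/10)
total length: 986/15

986/15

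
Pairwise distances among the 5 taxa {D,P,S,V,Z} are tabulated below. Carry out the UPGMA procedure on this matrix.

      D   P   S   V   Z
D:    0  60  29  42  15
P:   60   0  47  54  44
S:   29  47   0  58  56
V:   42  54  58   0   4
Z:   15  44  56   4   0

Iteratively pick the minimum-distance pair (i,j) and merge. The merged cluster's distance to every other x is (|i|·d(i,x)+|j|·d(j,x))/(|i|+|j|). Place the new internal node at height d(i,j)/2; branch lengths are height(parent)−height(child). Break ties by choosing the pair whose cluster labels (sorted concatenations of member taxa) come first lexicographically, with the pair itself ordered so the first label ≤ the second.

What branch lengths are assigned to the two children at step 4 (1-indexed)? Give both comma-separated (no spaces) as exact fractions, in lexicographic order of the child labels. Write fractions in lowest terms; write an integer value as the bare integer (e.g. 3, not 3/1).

65/6,19/12

1. join V+Z (d=4) ⇒ VZ; edges |V|=2, |Z|=2
  updated: d(D,VZ)=57/2, d(P,VZ)=49, d(S,VZ)=57
2. join D+VZ (d=57/2) ⇒ DVZ; edges |D|=57/4, |VZ|=49/4
  updated: d(DVZ,P)=158/3, d(DVZ,S)=143/3
3. join P+S (d=47) ⇒ PS; edges |P|=47/2, |S|=47/2
  updated: d(DVZ,PS)=301/6
4. join DVZ+PS (d=301/6) ⇒ DPSVZ; edges |DVZ|=65/6, |PS|=19/12
final tree: ((D:57/4,(V:2,Z:2):49/4):65/6,(P:47/2,S:47/2):19/12)
total length: 1079/12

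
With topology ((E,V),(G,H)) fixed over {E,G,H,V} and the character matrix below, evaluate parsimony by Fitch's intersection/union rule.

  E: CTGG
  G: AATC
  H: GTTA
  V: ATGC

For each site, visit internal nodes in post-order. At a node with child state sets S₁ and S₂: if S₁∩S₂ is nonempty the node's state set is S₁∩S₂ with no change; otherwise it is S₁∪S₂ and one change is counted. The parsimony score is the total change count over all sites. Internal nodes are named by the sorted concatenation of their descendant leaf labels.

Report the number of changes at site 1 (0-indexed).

1

[col 0] EV: children E:{C}, V:{A} ∪→ {A,C}; cost 1
[col 0] GH: children G:{A}, H:{G} ∪→ {A,G}; cost 1
[col 0] EGHV: children EV:{A,C}, GH:{A,G} ∩→ {A}; cost 0
[col 1] EV: children E:{T}, V:{T} ∩→ {T}; cost 0
[col 1] GH: children G:{A}, H:{T} ∪→ {A,T}; cost 1
[col 1] EGHV: children EV:{T}, GH:{A,T} ∩→ {T}; cost 0
[col 2] EV: children E:{G}, V:{G} ∩→ {G}; cost 0
[col 2] GH: children G:{T}, H:{T} ∩→ {T}; cost 0
[col 2] EGHV: children EV:{G}, GH:{T} ∪→ {G,T}; cost 1
[col 3] EV: children E:{G}, V:{C} ∪→ {C,G}; cost 1
[col 3] GH: children G:{C}, H:{A} ∪→ {A,C}; cost 1
[col 3] EGHV: children EV:{C,G}, GH:{A,C} ∩→ {C}; cost 0
per-site changes: [2, 1, 1, 2]; total = 6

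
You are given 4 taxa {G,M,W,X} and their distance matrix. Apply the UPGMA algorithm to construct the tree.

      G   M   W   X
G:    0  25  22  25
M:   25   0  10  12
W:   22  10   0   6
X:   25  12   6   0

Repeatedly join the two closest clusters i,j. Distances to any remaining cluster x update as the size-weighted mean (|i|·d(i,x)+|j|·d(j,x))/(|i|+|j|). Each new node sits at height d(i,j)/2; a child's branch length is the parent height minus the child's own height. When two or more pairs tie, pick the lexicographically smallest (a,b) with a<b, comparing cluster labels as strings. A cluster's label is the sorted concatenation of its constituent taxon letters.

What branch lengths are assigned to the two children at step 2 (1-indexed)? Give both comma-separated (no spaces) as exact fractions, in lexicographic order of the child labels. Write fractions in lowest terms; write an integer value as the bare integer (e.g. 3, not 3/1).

11/2,5/2

iteration 1: select W,X (d=6); attach at lengths (3, 3); label the merged cluster WX
  updated: d(G,WX)=47/2, d(M,WX)=11
iteration 2: select M,WX (d=11); attach at lengths (11/2, 5/2); label the merged cluster MWX
  updated: d(G,MWX)=24
iteration 3: select G,MWX (d=24); attach at lengths (12, 13/2); label the merged cluster GMWX
final tree: (G:12,(M:11/2,(W:3,X:3):5/2):13/2)
total length: 65/2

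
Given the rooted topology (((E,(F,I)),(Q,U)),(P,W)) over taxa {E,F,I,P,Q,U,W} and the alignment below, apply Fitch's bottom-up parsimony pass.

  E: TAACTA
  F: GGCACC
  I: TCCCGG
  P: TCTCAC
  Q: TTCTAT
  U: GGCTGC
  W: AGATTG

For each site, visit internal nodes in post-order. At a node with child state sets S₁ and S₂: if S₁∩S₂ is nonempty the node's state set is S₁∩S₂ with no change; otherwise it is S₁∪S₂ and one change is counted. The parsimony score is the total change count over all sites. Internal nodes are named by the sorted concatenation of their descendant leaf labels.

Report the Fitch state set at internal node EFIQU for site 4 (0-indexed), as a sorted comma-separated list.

[col 0] FI: children F:{G}, I:{T} ∪→ {G,T}; cost 1
[col 0] EFI: children E:{T}, FI:{G,T} ∩→ {T}; cost 0
[col 0] QU: children Q:{T}, U:{G} ∪→ {G,T}; cost 1
[col 0] EFIQU: children EFI:{T}, QU:{G,T} ∩→ {T}; cost 0
[col 0] PW: children P:{T}, W:{A} ∪→ {A,T}; cost 1
[col 0] EFIPQUW: children EFIQU:{T}, PW:{A,T} ∩→ {T}; cost 0
[col 1] FI: children F:{G}, I:{C} ∪→ {C,G}; cost 1
[col 1] EFI: children E:{A}, FI:{C,G} ∪→ {A,C,G}; cost 1
[col 1] QU: children Q:{T}, U:{G} ∪→ {G,T}; cost 1
[col 1] EFIQU: children EFI:{A,C,G}, QU:{G,T} ∩→ {G}; cost 0
[col 1] PW: children P:{C}, W:{G} ∪→ {C,G}; cost 1
[col 1] EFIPQUW: children EFIQU:{G}, PW:{C,G} ∩→ {G}; cost 0
[col 2] FI: children F:{C}, I:{C} ∩→ {C}; cost 0
[col 2] EFI: children E:{A}, FI:{C} ∪→ {A,C}; cost 1
[col 2] QU: children Q:{C}, U:{C} ∩→ {C}; cost 0
[col 2] EFIQU: children EFI:{A,C}, QU:{C} ∩→ {C}; cost 0
[col 2] PW: children P:{T}, W:{A} ∪→ {A,T}; cost 1
[col 2] EFIPQUW: children EFIQU:{C}, PW:{A,T} ∪→ {A,C,T}; cost 1
[col 3] FI: children F:{A}, I:{C} ∪→ {A,C}; cost 1
[col 3] EFI: children E:{C}, FI:{A,C} ∩→ {C}; cost 0
[col 3] QU: children Q:{T}, U:{T} ∩→ {T}; cost 0
[col 3] EFIQU: children EFI:{C}, QU:{T} ∪→ {C,T}; cost 1
[col 3] PW: children P:{C}, W:{T} ∪→ {C,T}; cost 1
[col 3] EFIPQUW: children EFIQU:{C,T}, PW:{C,T} ∩→ {C,T}; cost 0
[col 4] FI: children F:{C}, I:{G} ∪→ {C,G}; cost 1
[col 4] EFI: children E:{T}, FI:{C,G} ∪→ {C,G,T}; cost 1
[col 4] QU: children Q:{A}, U:{G} ∪→ {A,G}; cost 1
[col 4] EFIQU: children EFI:{C,G,T}, QU:{A,G} ∩→ {G}; cost 0
[col 4] PW: children P:{A}, W:{T} ∪→ {A,T}; cost 1
[col 4] EFIPQUW: children EFIQU:{G}, PW:{A,T} ∪→ {A,G,T}; cost 1
[col 5] FI: children F:{C}, I:{G} ∪→ {C,G}; cost 1
[col 5] EFI: children E:{A}, FI:{C,G} ∪→ {A,C,G}; cost 1
[col 5] QU: children Q:{T}, U:{C} ∪→ {C,T}; cost 1
[col 5] EFIQU: children EFI:{A,C,G}, QU:{C,T} ∩→ {C}; cost 0
[col 5] PW: children P:{C}, W:{G} ∪→ {C,G}; cost 1
[col 5] EFIPQUW: children EFIQU:{C}, PW:{C,G} ∩→ {C}; cost 0
per-site changes: [3, 4, 3, 3, 5, 4]; total = 22

G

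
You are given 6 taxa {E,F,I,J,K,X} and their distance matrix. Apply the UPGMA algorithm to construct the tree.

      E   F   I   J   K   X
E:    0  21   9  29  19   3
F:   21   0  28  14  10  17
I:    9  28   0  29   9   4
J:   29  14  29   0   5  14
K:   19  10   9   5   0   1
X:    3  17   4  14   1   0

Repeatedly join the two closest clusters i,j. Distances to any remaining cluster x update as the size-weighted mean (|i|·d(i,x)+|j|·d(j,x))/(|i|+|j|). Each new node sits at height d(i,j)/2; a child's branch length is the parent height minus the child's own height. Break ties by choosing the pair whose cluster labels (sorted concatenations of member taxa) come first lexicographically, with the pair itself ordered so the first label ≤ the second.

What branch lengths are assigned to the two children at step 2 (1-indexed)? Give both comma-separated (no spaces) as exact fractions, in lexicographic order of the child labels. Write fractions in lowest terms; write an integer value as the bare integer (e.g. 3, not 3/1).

13/4,11/4

iteration 1: select K,X (d=1); attach at lengths (1/2, 1/2); label the merged cluster KX
  updated: d(E,KX)=11, d(F,KX)=27/2, d(I,KX)=13/2, d(J,KX)=19/2
iteration 2: select I,KX (d=13/2); attach at lengths (13/4, 11/4); label the merged cluster IKX
  updated: d(E,IKX)=31/3, d(F,IKX)=55/3, d(IKX,J)=16
iteration 3: select E,IKX (d=31/3); attach at lengths (31/6, 23/12); label the merged cluster EIKX
  updated: d(EIKX,F)=19, d(EIKX,J)=77/4
iteration 4: select F,J (d=14); attach at lengths (7, 7); label the merged cluster FJ
  updated: d(EIKX,FJ)=153/8
iteration 5: select EIKX,FJ (d=153/8); attach at lengths (211/48, 41/16); label the merged cluster EFIJKX
final tree: ((E:31/6,(I:13/4,(K:1/2,X:1/2):11/4):23/12):211/48,(F:7,J:7):41/16)
total length: 841/24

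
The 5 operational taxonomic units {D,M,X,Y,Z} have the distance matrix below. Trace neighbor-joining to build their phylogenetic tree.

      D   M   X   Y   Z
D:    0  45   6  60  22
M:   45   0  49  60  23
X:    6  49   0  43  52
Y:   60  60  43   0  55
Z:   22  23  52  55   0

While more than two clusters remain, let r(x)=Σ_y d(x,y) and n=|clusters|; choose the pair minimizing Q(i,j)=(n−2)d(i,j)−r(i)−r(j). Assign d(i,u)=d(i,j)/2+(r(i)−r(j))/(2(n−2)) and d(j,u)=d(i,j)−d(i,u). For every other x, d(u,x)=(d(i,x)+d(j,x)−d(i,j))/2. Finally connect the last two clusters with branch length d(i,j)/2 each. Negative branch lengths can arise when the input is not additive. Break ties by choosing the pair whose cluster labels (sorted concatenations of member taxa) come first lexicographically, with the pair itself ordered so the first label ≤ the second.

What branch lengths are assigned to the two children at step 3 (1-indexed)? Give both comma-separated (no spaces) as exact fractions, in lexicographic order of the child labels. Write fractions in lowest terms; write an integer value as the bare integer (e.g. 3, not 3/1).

1. join D+X (d=6, Q=-265) ⇒ DX; edges |D|=1/6, |X|=35/6
  updated: d(DX,M)=44, d(DX,Y)=97/2, d(DX,Z)=34
2. join DX+Y (d=97/2, Q=-193) ⇒ DXY; edges |DX|=15, |Y|=67/2
  updated: d(DXY,M)=111/4, d(DXY,Z)=81/4
3. join DXY+M (d=111/4, Q=-71) ⇒ DMXY; edges |DXY|=25/2, |M|=61/4
  updated: d(DMXY,Z)=31/4
4. join DMXY+Z (d=31/4) ⇒ DMXYZ; edges |DMXY|=31/8, |Z|=31/8
final tree: ((((D:1/6,X:35/6):15,Y:67/2):25/2,M:61/4):31/8,Z:31/8)
total length: 90

25/2,61/4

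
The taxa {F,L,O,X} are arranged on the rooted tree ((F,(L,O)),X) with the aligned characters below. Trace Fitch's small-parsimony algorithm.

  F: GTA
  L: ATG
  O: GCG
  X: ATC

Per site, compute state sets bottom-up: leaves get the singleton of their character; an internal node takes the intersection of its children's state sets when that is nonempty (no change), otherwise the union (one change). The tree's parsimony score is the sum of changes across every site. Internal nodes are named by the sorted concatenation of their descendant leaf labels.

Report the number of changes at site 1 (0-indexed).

1

[col 0] LO: children L:{A}, O:{G} ∪→ {A,G}; cost 1
[col 0] FLO: children F:{G}, LO:{A,G} ∩→ {G}; cost 0
[col 0] FLOX: children FLO:{G}, X:{A} ∪→ {A,G}; cost 1
[col 1] LO: children L:{T}, O:{C} ∪→ {C,T}; cost 1
[col 1] FLO: children F:{T}, LO:{C,T} ∩→ {T}; cost 0
[col 1] FLOX: children FLO:{T}, X:{T} ∩→ {T}; cost 0
[col 2] LO: children L:{G}, O:{G} ∩→ {G}; cost 0
[col 2] FLO: children F:{A}, LO:{G} ∪→ {A,G}; cost 1
[col 2] FLOX: children FLO:{A,G}, X:{C} ∪→ {A,C,G}; cost 1
per-site changes: [2, 1, 2]; total = 5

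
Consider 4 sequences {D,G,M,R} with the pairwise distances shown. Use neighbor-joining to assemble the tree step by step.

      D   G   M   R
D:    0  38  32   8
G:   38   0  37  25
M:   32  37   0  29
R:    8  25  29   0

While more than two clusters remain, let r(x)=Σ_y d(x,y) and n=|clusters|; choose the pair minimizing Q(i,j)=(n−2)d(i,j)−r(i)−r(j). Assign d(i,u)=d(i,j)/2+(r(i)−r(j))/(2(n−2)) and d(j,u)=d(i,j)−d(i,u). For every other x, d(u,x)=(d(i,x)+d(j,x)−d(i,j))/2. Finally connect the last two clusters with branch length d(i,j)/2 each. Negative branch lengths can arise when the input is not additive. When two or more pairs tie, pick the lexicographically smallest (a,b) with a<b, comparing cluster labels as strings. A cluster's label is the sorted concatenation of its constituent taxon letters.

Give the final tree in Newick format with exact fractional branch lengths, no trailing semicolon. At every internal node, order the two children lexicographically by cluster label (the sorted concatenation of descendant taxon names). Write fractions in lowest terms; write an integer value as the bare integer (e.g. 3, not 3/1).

(((D:8,R:0):17/2,G:19):9,M:9)

1. join D+R (d=8, Q=-124) ⇒ DR; edges |D|=8, |R|=0
  updated: d(DR,G)=55/2, d(DR,M)=53/2
2. join DR+G (d=55/2, Q=-91) ⇒ DGR; edges |DR|=17/2, |G|=19
  updated: d(DGR,M)=18
3. join DGR+M (d=18) ⇒ DGMR; edges |DGR|=9, |M|=9
final tree: (((D:8,R:0):17/2,G:19):9,M:9)
total length: 107/2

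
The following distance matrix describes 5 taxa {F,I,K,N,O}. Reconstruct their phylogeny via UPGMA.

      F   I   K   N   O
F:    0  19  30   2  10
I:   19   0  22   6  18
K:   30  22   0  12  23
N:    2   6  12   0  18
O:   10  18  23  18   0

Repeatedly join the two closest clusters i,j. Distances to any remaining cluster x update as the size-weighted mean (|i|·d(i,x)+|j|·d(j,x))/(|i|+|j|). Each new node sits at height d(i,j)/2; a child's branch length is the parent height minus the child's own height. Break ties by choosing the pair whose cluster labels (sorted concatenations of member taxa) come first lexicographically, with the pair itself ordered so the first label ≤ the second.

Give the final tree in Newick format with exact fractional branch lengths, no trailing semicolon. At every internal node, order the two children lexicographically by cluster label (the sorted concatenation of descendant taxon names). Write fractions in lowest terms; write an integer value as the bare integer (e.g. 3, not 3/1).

iteration 1: select F,N (d=2); attach at lengths (1, 1); label the merged cluster FN
  updated: d(FN,I)=25/2, d(FN,K)=21, d(FN,O)=14
iteration 2: select FN,I (d=25/2); attach at lengths (21/4, 25/4); label the merged cluster FIN
  updated: d(FIN,K)=64/3, d(FIN,O)=46/3
iteration 3: select FIN,O (d=46/3); attach at lengths (17/12, 23/3); label the merged cluster FINO
  updated: d(FINO,K)=87/4
iteration 4: select FINO,K (d=87/4); attach at lengths (77/24, 87/8); label the merged cluster FIKNO
final tree: ((((F:1,N:1):21/4,I:25/4):17/12,O:23/3):77/24,K:87/8)
total length: 110/3

((((F:1,N:1):21/4,I:25/4):17/12,O:23/3):77/24,K:87/8)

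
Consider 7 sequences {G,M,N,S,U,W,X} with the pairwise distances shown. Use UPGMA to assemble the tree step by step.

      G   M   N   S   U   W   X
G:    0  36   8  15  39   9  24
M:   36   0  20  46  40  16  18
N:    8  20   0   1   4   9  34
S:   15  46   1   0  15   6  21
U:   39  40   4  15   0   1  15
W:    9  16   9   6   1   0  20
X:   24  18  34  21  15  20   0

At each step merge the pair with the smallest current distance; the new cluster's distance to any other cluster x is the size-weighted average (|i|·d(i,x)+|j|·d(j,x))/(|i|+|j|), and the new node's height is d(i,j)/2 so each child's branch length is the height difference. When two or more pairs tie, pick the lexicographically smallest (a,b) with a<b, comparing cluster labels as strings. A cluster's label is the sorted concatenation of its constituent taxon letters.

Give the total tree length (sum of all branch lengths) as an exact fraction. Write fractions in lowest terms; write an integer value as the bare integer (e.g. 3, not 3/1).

2013/40

step 1: merge (N,S) at d=1; branch lengths N→1/2, S→1/2; new cluster NS
  updated: d(G,NS)=23/2, d(M,NS)=33, d(NS,U)=19/2, d(NS,W)=15/2, d(NS,X)=55/2
step 2: merge (U,W) at d=1; branch lengths U→1/2, W→1/2; new cluster UW
  updated: d(G,UW)=24, d(M,UW)=28, d(NS,UW)=17/2, d(UW,X)=35/2
step 3: merge (NS,UW) at d=17/2; branch lengths NS→15/4, UW→15/4; new cluster NSUW
  updated: d(G,NSUW)=71/4, d(M,NSUW)=61/2, d(NSUW,X)=45/2
step 4: merge (G,NSUW) at d=71/4; branch lengths G→71/8, NSUW→37/8; new cluster GNSUW
  updated: d(GNSUW,M)=158/5, d(GNSUW,X)=114/5
step 5: merge (M,X) at d=18; branch lengths M→9, X→9; new cluster MX
  updated: d(GNSUW,MX)=136/5
step 6: merge (GNSUW,MX) at d=136/5; branch lengths GNSUW→189/40, MX→23/5; new cluster GMNSUWX
final tree: ((G:71/8,((N:1/2,S:1/2):15/4,(U:1/2,W:1/2):15/4):37/8):189/40,(M:9,X:9):23/5)
total length: 2013/40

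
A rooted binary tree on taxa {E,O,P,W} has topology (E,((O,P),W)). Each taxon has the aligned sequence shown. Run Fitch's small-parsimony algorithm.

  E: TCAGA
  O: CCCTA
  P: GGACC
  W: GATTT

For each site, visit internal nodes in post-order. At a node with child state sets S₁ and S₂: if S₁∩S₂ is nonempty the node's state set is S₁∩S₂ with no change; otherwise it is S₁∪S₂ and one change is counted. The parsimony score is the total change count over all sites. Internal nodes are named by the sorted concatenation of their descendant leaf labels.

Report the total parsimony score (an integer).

OP@0: {C} ∪ {G} = {C,G} (union, +1)
OPW@0: {C,G} ∩ {G} = {G} (intersection, +0)
EOPW@0: {T} ∪ {G} = {G,T} (union, +1)
OP@1: {C} ∪ {G} = {C,G} (union, +1)
OPW@1: {C,G} ∪ {A} = {A,C,G} (union, +1)
EOPW@1: {C} ∩ {A,C,G} = {C} (intersection, +0)
OP@2: {C} ∪ {A} = {A,C} (union, +1)
OPW@2: {A,C} ∪ {T} = {A,C,T} (union, +1)
EOPW@2: {A} ∩ {A,C,T} = {A} (intersection, +0)
OP@3: {T} ∪ {C} = {C,T} (union, +1)
OPW@3: {C,T} ∩ {T} = {T} (intersection, +0)
EOPW@3: {G} ∪ {T} = {G,T} (union, +1)
OP@4: {A} ∪ {C} = {A,C} (union, +1)
OPW@4: {A,C} ∪ {T} = {A,C,T} (union, +1)
EOPW@4: {A} ∩ {A,C,T} = {A} (intersection, +0)
per-site changes: [2, 2, 2, 2, 2]; total = 10

10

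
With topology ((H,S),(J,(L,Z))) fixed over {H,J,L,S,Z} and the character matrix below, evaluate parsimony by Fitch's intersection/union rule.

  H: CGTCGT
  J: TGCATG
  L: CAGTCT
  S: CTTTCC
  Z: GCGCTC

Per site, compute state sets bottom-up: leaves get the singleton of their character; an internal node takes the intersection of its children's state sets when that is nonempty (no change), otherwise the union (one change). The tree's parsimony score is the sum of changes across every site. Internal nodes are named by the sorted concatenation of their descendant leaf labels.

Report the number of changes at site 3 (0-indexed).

3

[col 0] HS: children H:{C}, S:{C} ∩→ {C}; cost 0
[col 0] LZ: children L:{C}, Z:{G} ∪→ {C,G}; cost 1
[col 0] JLZ: children J:{T}, LZ:{C,G} ∪→ {C,G,T}; cost 1
[col 0] HJLSZ: children HS:{C}, JLZ:{C,G,T} ∩→ {C}; cost 0
[col 1] HS: children H:{G}, S:{T} ∪→ {G,T}; cost 1
[col 1] LZ: children L:{A}, Z:{C} ∪→ {A,C}; cost 1
[col 1] JLZ: children J:{G}, LZ:{A,C} ∪→ {A,C,G}; cost 1
[col 1] HJLSZ: children HS:{G,T}, JLZ:{A,C,G} ∩→ {G}; cost 0
[col 2] HS: children H:{T}, S:{T} ∩→ {T}; cost 0
[col 2] LZ: children L:{G}, Z:{G} ∩→ {G}; cost 0
[col 2] JLZ: children J:{C}, LZ:{G} ∪→ {C,G}; cost 1
[col 2] HJLSZ: children HS:{T}, JLZ:{C,G} ∪→ {C,G,T}; cost 1
[col 3] HS: children H:{C}, S:{T} ∪→ {C,T}; cost 1
[col 3] LZ: children L:{T}, Z:{C} ∪→ {C,T}; cost 1
[col 3] JLZ: children J:{A}, LZ:{C,T} ∪→ {A,C,T}; cost 1
[col 3] HJLSZ: children HS:{C,T}, JLZ:{A,C,T} ∩→ {C,T}; cost 0
[col 4] HS: children H:{G}, S:{C} ∪→ {C,G}; cost 1
[col 4] LZ: children L:{C}, Z:{T} ∪→ {C,T}; cost 1
[col 4] JLZ: children J:{T}, LZ:{C,T} ∩→ {T}; cost 0
[col 4] HJLSZ: children HS:{C,G}, JLZ:{T} ∪→ {C,G,T}; cost 1
[col 5] HS: children H:{T}, S:{C} ∪→ {C,T}; cost 1
[col 5] LZ: children L:{T}, Z:{C} ∪→ {C,T}; cost 1
[col 5] JLZ: children J:{G}, LZ:{C,T} ∪→ {C,G,T}; cost 1
[col 5] HJLSZ: children HS:{C,T}, JLZ:{C,G,T} ∩→ {C,T}; cost 0
per-site changes: [2, 3, 2, 3, 3, 3]; total = 16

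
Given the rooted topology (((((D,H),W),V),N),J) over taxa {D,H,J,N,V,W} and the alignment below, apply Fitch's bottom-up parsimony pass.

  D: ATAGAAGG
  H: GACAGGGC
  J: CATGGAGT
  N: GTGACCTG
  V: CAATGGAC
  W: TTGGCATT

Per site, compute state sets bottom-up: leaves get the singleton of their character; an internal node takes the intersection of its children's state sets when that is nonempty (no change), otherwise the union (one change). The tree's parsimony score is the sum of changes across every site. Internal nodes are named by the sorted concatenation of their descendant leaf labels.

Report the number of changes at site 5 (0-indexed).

site 0, node DH: D={A} ∪ H={G} → {A,G} (+1)
site 0, node DHW: DH={A,G} ∪ W={T} → {A,G,T} (+1)
site 0, node DHVW: DHW={A,G,T} ∪ V={C} → {A,C,G,T} (+1)
site 0, node DHNVW: DHVW={A,C,G,T} ∩ N={G} → {G} (+0)
site 0, node DHJNVW: DHNVW={G} ∪ J={C} → {C,G} (+1)
site 1, node DH: D={T} ∪ H={A} → {A,T} (+1)
site 1, node DHW: DH={A,T} ∩ W={T} → {T} (+0)
site 1, node DHVW: DHW={T} ∪ V={A} → {A,T} (+1)
site 1, node DHNVW: DHVW={A,T} ∩ N={T} → {T} (+0)
site 1, node DHJNVW: DHNVW={T} ∪ J={A} → {A,T} (+1)
site 2, node DH: D={A} ∪ H={C} → {A,C} (+1)
site 2, node DHW: DH={A,C} ∪ W={G} → {A,C,G} (+1)
site 2, node DHVW: DHW={A,C,G} ∩ V={A} → {A} (+0)
site 2, node DHNVW: DHVW={A} ∪ N={G} → {A,G} (+1)
site 2, node DHJNVW: DHNVW={A,G} ∪ J={T} → {A,G,T} (+1)
site 3, node DH: D={G} ∪ H={A} → {A,G} (+1)
site 3, node DHW: DH={A,G} ∩ W={G} → {G} (+0)
site 3, node DHVW: DHW={G} ∪ V={T} → {G,T} (+1)
site 3, node DHNVW: DHVW={G,T} ∪ N={A} → {A,G,T} (+1)
site 3, node DHJNVW: DHNVW={A,G,T} ∩ J={G} → {G} (+0)
site 4, node DH: D={A} ∪ H={G} → {A,G} (+1)
site 4, node DHW: DH={A,G} ∪ W={C} → {A,C,G} (+1)
site 4, node DHVW: DHW={A,C,G} ∩ V={G} → {G} (+0)
site 4, node DHNVW: DHVW={G} ∪ N={C} → {C,G} (+1)
site 4, node DHJNVW: DHNVW={C,G} ∩ J={G} → {G} (+0)
site 5, node DH: D={A} ∪ H={G} → {A,G} (+1)
site 5, node DHW: DH={A,G} ∩ W={A} → {A} (+0)
site 5, node DHVW: DHW={A} ∪ V={G} → {A,G} (+1)
site 5, node DHNVW: DHVW={A,G} ∪ N={C} → {A,C,G} (+1)
site 5, node DHJNVW: DHNVW={A,C,G} ∩ J={A} → {A} (+0)
site 6, node DH: D={G} ∩ H={G} → {G} (+0)
site 6, node DHW: DH={G} ∪ W={T} → {G,T} (+1)
site 6, node DHVW: DHW={G,T} ∪ V={A} → {A,G,T} (+1)
site 6, node DHNVW: DHVW={A,G,T} ∩ N={T} → {T} (+0)
site 6, node DHJNVW: DHNVW={T} ∪ J={G} → {G,T} (+1)
site 7, node DH: D={G} ∪ H={C} → {C,G} (+1)
site 7, node DHW: DH={C,G} ∪ W={T} → {C,G,T} (+1)
site 7, node DHVW: DHW={C,G,T} ∩ V={C} → {C} (+0)
site 7, node DHNVW: DHVW={C} ∪ N={G} → {C,G} (+1)
site 7, node DHJNVW: DHNVW={C,G} ∪ J={T} → {C,G,T} (+1)
per-site changes: [4, 3, 4, 3, 3, 3, 3, 4]; total = 27

3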